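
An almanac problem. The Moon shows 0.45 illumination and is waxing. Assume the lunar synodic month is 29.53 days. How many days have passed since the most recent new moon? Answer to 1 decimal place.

cos θ = 1 − 2f = 0.100, giving a principal value of 84.3°.
Before full moon the principal value applies: θ = 84.3°.
That fraction of the synodic month is 84.3/360 × 29.53 d ≈ 6.91 d.

6.9 days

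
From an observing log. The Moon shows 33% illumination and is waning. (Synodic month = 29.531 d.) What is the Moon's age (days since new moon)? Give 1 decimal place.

From f = (1 − cos θ)/2: cos θ = 1 − 2×0.33 = 0.340; arccos → 70.1°.
A waning Moon lies in 180°–360°, so θ = 360° − 70.1° = 289.9°.
At 360°/29.531 d per day, 289.9° corresponds to 23.78 days.

23.8 days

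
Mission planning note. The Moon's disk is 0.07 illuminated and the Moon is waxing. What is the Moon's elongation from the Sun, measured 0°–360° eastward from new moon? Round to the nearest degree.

Invert f = (1 − cos θ)/2 to get cos θ = 1 − 2(0.07) = 0.860, hence θ₀ = arccos 0.860 = 30.7°.
Waxing ⇒ before full, so θ = 30.7°.

31°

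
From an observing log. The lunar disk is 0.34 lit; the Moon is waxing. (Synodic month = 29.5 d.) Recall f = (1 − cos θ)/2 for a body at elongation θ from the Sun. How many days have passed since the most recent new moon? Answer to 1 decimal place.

5.8 days

Invert f = (1 − cos θ)/2 to get cos θ = 1 − 2(0.34) = 0.320, hence θ₀ = arccos 0.320 = 71.3°.
The Moon is waxing (0°–180°), so θ = 71.3° directly.
That fraction of the synodic month is 71.3/360 × 29.5 d ≈ 5.85 d.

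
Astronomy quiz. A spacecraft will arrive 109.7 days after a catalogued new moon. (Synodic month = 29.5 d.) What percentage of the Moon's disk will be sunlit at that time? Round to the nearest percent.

60%

109.7 d spans 3 complete synodic months (3 × 29.5 = 88.50 d) plus 21.20 d.
The Moon has covered 21.20/29.5 of its cycle, so θ ≈ 360° × 21.20/29.5 = 258.7°.
With cos θ = (-0.196), the lit fraction is (1 − (-0.196))/2 ≈ 0.598, so 60%.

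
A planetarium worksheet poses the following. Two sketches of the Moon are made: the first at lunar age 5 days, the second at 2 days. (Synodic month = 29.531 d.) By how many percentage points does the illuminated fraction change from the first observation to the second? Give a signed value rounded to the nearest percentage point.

First observation: θ = 360°·5/29.531 = 61.0°, so f = 0.257.
Second observation: θ = 24.4°, f = 0.045.
Δf = 0.045 − 0.257 = -0.213, i.e. -21 pp.

-21 pp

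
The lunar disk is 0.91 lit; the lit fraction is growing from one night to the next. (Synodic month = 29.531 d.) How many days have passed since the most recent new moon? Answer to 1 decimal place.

From f = (1 − cos θ)/2: cos θ = 1 − 2×0.91 = -0.820; arccos → 145.1°.
Before full moon the principal value applies: θ = 145.1°.
Age = 29.531 × 145.1°/360° ≈ 11.90 days.

11.9 days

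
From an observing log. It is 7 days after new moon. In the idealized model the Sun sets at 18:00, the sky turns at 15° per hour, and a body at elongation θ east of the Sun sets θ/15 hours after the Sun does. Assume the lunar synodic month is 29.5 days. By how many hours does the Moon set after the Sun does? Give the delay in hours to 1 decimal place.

Elongation θ = 360° × 7/29.5 ≈ 85.4°.
Delay after the Sun = 85.4° / (15°/h) ≈ 5.69 h.
So the Moon sets 5.69 h after the Sun.

5.7 h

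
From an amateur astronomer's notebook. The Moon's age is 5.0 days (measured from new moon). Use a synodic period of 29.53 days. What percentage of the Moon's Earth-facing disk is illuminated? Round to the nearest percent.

26%

The Moon has covered 5.0/29.53 of its cycle, so θ ≈ 360° × 5.0/29.53 = 61.0°.
Illuminated fraction = (1 − cos 61.0°)/2 = (1 − 0.485)/2 ≈ 0.257, so 26%.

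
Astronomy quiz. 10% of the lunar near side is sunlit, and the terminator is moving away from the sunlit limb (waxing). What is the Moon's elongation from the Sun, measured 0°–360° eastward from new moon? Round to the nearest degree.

37°

Invert f = (1 − cos θ)/2 to get cos θ = 1 − 2(0.10) = 0.800, hence θ₀ = arccos 0.800 = 36.9°.
The Moon is waxing (0°–180°), so θ = 36.9° directly.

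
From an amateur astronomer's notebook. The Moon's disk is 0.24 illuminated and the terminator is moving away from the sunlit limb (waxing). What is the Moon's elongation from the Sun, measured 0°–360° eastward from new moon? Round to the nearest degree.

cos θ = 1 − 2f = 0.520, giving a principal value of 58.7°.
Waxing ⇒ before full, so θ = 58.7°.

59°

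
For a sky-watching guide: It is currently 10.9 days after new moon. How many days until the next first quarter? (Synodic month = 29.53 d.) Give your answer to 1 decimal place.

First quarter occurs at elongation 90°, i.e. at age 29.53 × 90/360 = 7.383 d.
Already past this cycle's first quarter; the next is at 7.383 + 29.53 = 36.913 d, so 36.913 − 10.9 = 26.013 days.

26.0 days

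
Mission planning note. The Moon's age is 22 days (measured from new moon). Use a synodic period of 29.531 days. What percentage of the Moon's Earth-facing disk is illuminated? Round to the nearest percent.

52%

The Moon has covered 22/29.531 of its cycle, so θ ≈ 360° × 22/29.531 = 268.2°.
Illuminated fraction = (1 − cos 268.2°)/2 = (1 − (-0.032))/2 ≈ 0.516, so 52%.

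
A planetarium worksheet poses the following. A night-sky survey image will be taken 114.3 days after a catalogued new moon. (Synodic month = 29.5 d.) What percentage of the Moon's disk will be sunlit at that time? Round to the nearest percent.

114.3 d spans 3 complete synodic months (3 × 29.5 = 88.50 d) plus 25.80 d.
Elongation θ = 360° × 25.80/29.5 ≈ 314.8°.
With cos θ = 0.705, the lit fraction is (1 − 0.705)/2 ≈ 0.147, so 15%.

15%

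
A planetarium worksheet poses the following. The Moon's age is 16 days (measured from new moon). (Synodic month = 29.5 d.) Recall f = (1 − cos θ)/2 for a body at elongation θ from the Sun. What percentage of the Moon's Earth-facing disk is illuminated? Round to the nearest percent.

Phase angle: θ = 360°·(16 d)/(29.5 d) = 195.3°.
Illuminated fraction = (1 − cos 195.3°)/2 = (1 − (-0.965))/2 ≈ 0.982, so 98%.

98%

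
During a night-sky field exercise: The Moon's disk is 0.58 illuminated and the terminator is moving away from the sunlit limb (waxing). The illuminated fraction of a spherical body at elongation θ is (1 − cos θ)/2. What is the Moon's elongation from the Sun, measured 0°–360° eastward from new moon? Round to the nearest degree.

99°

Invert f = (1 − cos θ)/2 to get cos θ = 1 − 2(0.58) = -0.160, hence θ₀ = arccos -0.160 = 99.2°.
The Moon is waxing (0°–180°), so θ = 99.2° directly.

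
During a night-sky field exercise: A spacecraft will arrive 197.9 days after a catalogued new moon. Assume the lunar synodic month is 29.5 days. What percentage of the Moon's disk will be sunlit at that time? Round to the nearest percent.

63%

Reduce mod P: 197.9 − 6×29.5 = 20.90 d into the current lunation.
The Moon has covered 20.90/29.5 of its cycle, so θ ≈ 360° × 20.90/29.5 = 255.1°.
Illuminated fraction = (1 − cos 255.1°)/2 = (1 − (-0.258))/2 ≈ 0.629, so 63%.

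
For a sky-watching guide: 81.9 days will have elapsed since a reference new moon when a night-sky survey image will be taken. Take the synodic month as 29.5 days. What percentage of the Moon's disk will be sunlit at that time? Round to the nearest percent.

42%

81.9 d spans 2 complete synodic months (2 × 29.5 = 59.00 d) plus 22.90 d.
Elongation θ = 360° × 22.90/29.5 ≈ 279.5°.
Illuminated fraction = (1 − cos 279.5°)/2 = (1 − 0.164)/2 ≈ 0.418, so 42%.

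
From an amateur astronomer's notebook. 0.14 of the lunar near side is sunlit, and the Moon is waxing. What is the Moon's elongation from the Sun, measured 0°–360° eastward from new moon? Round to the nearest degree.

44°

cos θ = 1 − 2f = 0.720, giving a principal value of 43.9°.
The Moon is waxing (0°–180°), so θ = 43.9° directly.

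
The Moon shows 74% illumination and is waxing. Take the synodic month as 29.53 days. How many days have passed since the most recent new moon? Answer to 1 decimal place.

cos θ = 1 − 2f = -0.480, giving a principal value of 118.7°.
Before full moon the principal value applies: θ = 118.7°.
That fraction of the synodic month is 118.7/360 × 29.53 d ≈ 9.74 d.

9.7 days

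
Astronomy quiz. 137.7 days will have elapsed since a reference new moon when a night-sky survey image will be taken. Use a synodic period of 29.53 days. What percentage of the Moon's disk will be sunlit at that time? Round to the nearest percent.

76%

137.7 d spans 4 complete synodic months (4 × 29.53 = 118.12 d) plus 19.58 d.
Elongation θ = 360° × 19.58/29.53 ≈ 238.7°.
With cos θ = (-0.520), the lit fraction is (1 − (-0.520))/2 ≈ 0.760, so 76%.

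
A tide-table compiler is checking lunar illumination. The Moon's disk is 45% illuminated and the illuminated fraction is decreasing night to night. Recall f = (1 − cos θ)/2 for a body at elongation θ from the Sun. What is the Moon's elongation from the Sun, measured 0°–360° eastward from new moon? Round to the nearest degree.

cos θ = 1 − 2f = 0.100, giving a principal value of 84.3°.
A waning Moon lies in 180°–360°, so θ = 360° − 84.3° = 275.7°.

276°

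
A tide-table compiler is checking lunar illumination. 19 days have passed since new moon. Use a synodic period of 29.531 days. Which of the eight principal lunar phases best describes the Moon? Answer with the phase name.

waning gibbous

At 19/29.531 of the cycle, θ ≈ 232° — the waning gibbous range.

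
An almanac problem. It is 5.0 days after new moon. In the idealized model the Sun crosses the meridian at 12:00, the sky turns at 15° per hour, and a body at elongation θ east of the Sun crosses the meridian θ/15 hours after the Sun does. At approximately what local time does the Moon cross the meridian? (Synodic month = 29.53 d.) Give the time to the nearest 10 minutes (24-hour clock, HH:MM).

Phase angle: θ = 360°·(5.0 d)/(29.53 d) = 61.0°.
At 15° of sky rotation per hour, 61.0° corresponds to a 4.06 h lag.
12:00 + 4.064 h ≈ 16:04 → 16:00 to the nearest ten minutes.

16:00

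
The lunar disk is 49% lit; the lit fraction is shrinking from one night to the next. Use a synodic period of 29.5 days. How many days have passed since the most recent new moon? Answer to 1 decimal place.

From f = (1 − cos θ)/2: cos θ = 1 − 2×0.49 = 0.020; arccos → 88.9°.
Waning ⇒ past full, so θ = 360° − 88.9° = 271.1°.
At 360°/29.5 d per day, 271.1° corresponds to 22.22 days.

22.2 days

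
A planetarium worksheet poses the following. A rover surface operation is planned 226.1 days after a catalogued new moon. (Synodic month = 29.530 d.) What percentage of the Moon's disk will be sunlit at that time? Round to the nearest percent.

78%

226.1 d spans 7 complete synodic months (7 × 29.530 = 206.71 d) plus 19.39 d.
The Moon has covered 19.39/29.530 of its cycle, so θ ≈ 360° × 19.39/29.530 = 236.4°.
Illuminated fraction = (1 − cos 236.4°)/2 = (1 − (-0.554))/2 ≈ 0.777, so 78%.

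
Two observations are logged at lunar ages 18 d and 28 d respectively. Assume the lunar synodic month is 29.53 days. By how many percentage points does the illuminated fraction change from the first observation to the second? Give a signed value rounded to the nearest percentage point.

-86 percentage points

First observation: θ = 360°·18/29.53 = 219.4°, so f = 0.886.
Second observation: θ = 341.3°, f = 0.026.
Δf = 0.026 − 0.886 = -0.860, i.e. -86 pp.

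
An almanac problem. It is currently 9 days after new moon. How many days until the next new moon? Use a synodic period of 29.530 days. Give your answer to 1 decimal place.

One full lunation from the last new moon is 29.530 d; remaining = 29.530 − 9 = 20.530 d.

20.5 days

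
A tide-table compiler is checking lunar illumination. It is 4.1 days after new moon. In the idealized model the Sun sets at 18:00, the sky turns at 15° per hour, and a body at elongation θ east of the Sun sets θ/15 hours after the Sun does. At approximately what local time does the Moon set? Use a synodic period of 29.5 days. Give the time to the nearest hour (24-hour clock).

21:00

Phase angle: θ = 360°·(4.1 d)/(29.5 d) = 50.0°.
The Moon trails the Sun by θ/15 = 50.0/15 ≈ 3.34 hours.
18:00 + 3.34 h ≈ 21:20 → 21:00 to the nearest hour.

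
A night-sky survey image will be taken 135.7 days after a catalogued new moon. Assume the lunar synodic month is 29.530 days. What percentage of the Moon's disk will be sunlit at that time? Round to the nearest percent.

135.7 d spans 4 complete synodic months (4 × 29.530 = 118.12 d) plus 17.58 d.
Phase angle: θ = 360°·(17.58 d)/(29.530 d) = 214.3°.
Illuminated fraction = (1 − cos 214.3°)/2 = (1 − (-0.826))/2 ≈ 0.913, so 91%.

91%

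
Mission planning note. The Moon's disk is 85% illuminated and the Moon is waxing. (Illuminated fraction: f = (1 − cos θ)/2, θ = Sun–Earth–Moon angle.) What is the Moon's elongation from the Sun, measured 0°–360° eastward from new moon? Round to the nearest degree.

134°

cos θ = 1 − 2f = -0.700, giving a principal value of 134.4°.
Waxing ⇒ before full, so θ = 134.4°.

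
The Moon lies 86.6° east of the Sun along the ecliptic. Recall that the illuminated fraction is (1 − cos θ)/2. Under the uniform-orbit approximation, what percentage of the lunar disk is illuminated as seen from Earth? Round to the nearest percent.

cos 86.6° = 0.059, so f = (1 − 0.059)/2 = 0.470, i.e. 47%.

47%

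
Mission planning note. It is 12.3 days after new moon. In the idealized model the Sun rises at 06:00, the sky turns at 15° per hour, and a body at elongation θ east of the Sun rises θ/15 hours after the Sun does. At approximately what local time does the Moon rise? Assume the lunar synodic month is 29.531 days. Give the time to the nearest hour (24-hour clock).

Elongation θ = 360° × 12.3/29.531 ≈ 149.9°.
At 15° of sky rotation per hour, 149.9° corresponds to a 10.00 h lag.
06:00 + 10.00 h ≈ 16:00 → 16:00 to the nearest hour.

16:00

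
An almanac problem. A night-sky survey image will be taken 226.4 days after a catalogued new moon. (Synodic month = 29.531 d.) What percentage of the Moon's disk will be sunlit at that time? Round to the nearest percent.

226.4/29.531 = 7.667 lunations, so 7 complete cycles and 19.68 d into the next.
Elongation θ = 360° × 19.68/29.531 ≈ 239.9°.
cos 239.9° = (-0.501), so f = (1 − (-0.501))/2 = 0.750, so 75%.

75%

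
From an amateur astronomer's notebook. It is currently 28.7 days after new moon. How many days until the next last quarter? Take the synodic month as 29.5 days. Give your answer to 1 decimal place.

Last quarter occurs at elongation 270°, i.e. at age 29.5 × 270/360 = 22.125 d.
This lunation's last quarter (22.125 d) has passed, so add one period: 51.625 − 28.7 = 22.925 days.

22.9 days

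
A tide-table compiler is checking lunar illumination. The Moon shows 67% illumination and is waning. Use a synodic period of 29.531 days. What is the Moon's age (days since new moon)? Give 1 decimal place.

20.5 days

cos θ = 1 − 2f = -0.340, giving a principal value of 109.9°.
Waning ⇒ past full, so θ = 360° − 109.9° = 250.1°.
Age = 29.531 × 250.1°/360° ≈ 20.52 days.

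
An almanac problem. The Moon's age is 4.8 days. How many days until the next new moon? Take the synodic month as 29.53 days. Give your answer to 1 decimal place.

24.7 days

One full lunation from the last new moon is 29.53 d; remaining = 29.53 − 4.8 = 24.730 d.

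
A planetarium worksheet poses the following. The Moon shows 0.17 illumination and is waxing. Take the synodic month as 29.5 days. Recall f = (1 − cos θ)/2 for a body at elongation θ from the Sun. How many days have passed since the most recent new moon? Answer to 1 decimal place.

4.0 days

Invert f = (1 − cos θ)/2 to get cos θ = 1 − 2(0.17) = 0.660, hence θ₀ = arccos 0.660 = 48.7°.
Waxing ⇒ before full, so θ = 48.7°.
At 360°/29.5 d per day, 48.7° corresponds to 3.99 days.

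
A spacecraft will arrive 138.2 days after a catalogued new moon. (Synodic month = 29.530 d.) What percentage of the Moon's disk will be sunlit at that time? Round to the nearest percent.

71%

Reduce mod P: 138.2 − 4×29.530 = 20.08 d into the current lunation.
Elongation θ = 360° × 20.08/29.530 ≈ 244.8°.
Illuminated fraction = (1 − cos 244.8°)/2 = (1 − (-0.426))/2 ≈ 0.713, so 71%.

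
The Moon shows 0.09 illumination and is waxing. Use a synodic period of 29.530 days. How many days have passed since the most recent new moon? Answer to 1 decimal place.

Invert f = (1 − cos θ)/2 to get cos θ = 1 − 2(0.09) = 0.820, hence θ₀ = arccos 0.820 = 34.9°.
The Moon is waxing (0°–180°), so θ = 34.9° directly.
That fraction of the synodic month is 34.9/360 × 29.530 d ≈ 2.86 d.

2.9 days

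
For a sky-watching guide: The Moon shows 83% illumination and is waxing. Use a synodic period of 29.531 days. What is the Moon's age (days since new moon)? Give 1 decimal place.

10.8 days

From f = (1 − cos θ)/2: cos θ = 1 − 2×0.83 = -0.660; arccos → 131.3°.
Before full moon the principal value applies: θ = 131.3°.
Age = 29.531 × 131.3°/360° ≈ 10.77 days.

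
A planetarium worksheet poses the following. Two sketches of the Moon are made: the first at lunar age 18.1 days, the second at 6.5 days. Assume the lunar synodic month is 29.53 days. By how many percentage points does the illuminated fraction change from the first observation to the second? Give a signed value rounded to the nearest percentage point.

-47 pp

First observation: θ = 360°·18.1/29.53 = 220.7°, so f = 0.879.
Second observation: θ = 79.2°, f = 0.407.
Δf = 0.407 − 0.879 = -0.473, i.e. -47 pp.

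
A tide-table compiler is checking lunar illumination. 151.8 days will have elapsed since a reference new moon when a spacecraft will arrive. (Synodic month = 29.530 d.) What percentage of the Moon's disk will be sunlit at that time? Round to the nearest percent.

18%

Reduce mod P: 151.8 − 5×29.530 = 4.15 d into the current lunation.
Elongation θ = 360° × 4.15/29.530 ≈ 50.6°.
Illuminated fraction = (1 − cos 50.6°)/2 = (1 − 0.635)/2 ≈ 0.183, so 18%.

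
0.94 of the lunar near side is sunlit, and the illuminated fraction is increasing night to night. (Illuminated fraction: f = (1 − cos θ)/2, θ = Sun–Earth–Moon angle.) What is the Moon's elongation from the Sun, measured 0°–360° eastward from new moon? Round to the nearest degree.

152°

From f = (1 − cos θ)/2: cos θ = 1 − 2×0.94 = -0.880; arccos → 151.6°.
The Moon is waxing (0°–180°), so θ = 151.6° directly.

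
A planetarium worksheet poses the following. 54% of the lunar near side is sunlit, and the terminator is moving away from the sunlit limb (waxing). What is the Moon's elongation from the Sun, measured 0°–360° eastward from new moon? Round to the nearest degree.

cos θ = 1 − 2f = -0.080, giving a principal value of 94.6°.
Before full moon the principal value applies: θ = 94.6°.

95°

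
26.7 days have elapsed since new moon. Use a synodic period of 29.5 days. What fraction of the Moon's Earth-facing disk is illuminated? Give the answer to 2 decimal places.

0.09

The Moon has covered 26.7/29.5 of its cycle, so θ ≈ 360° × 26.7/29.5 = 325.8°.
Illuminated fraction = (1 − cos 325.8°)/2 = (1 − 0.827)/2 ≈ 0.086.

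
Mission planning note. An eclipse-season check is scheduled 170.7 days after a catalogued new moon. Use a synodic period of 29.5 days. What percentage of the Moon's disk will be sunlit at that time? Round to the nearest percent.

39%

Reduce mod P: 170.7 − 5×29.5 = 23.20 d into the current lunation.
Elongation θ = 360° × 23.20/29.5 ≈ 283.1°.
Illuminated fraction = (1 − cos 283.1°)/2 = (1 − 0.227)/2 ≈ 0.387, so 39%.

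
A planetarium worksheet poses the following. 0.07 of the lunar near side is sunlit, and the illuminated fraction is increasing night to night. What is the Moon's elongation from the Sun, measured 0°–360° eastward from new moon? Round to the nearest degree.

31°

From f = (1 − cos θ)/2: cos θ = 1 − 2×0.07 = 0.860; arccos → 30.7°.
Before full moon the principal value applies: θ = 30.7°.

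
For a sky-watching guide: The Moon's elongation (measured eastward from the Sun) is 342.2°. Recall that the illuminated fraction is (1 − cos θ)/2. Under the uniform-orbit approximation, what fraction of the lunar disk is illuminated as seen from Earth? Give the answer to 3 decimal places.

cos 342.2° = 0.952, so f = (1 − 0.952)/2 = 0.024.

0.024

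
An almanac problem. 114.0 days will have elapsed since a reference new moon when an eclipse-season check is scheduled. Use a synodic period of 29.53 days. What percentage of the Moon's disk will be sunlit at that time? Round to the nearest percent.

114.0/29.53 = 3.860 lunations, so 3 complete cycles and 25.41 d into the next.
Phase angle: θ = 360°·(25.41 d)/(29.53 d) = 309.8°.
Illuminated fraction = (1 − cos 309.8°)/2 = (1 − 0.640)/2 ≈ 0.180, so 18%.

18%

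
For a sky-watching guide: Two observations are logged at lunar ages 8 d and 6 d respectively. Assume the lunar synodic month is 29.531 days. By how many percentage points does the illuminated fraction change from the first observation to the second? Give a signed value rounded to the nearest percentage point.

First observation: θ = 360°·8/29.531 = 97.5°, so f = 0.565.
Second observation: θ = 73.1°, f = 0.355.
Δf = 0.355 − 0.565 = -0.210, i.e. -21 pp.

-21 percentage points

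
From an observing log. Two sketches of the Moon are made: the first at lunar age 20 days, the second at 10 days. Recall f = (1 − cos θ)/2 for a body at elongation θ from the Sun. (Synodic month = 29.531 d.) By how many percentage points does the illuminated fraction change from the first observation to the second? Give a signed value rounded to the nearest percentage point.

θ₁ = 360° × 20/29.531 = 243.8°, f₁ = (1 − cos θ₁)/2 = 0.721.
θ₂ = 360° × 10/29.531 = 121.9°, f₂ = (1 − cos θ₂)/2 = 0.764.
Change = f₂ − f₁ = +0.044 → +4 percentage points.

+4 percentage points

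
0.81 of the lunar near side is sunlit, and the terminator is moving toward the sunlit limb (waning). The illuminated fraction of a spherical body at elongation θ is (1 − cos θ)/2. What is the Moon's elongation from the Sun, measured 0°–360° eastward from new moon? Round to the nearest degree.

From f = (1 − cos θ)/2: cos θ = 1 − 2×0.81 = -0.620; arccos → 128.3°.
Waning ⇒ past full, so θ = 360° − 128.3° = 231.7°.

232°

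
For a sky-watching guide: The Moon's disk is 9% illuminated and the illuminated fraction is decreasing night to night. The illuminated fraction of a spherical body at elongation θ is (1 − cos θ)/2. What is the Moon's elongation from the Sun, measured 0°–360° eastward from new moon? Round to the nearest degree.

325°

Invert f = (1 − cos θ)/2 to get cos θ = 1 − 2(0.09) = 0.820, hence θ₀ = arccos 0.820 = 34.9°.
Since the Moon is past full (waning), take the reflex angle: θ = 360° − 34.9° = 325.1°.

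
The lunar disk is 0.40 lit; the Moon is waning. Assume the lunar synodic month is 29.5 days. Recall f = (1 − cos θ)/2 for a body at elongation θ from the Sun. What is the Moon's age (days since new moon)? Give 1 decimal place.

23.1 days

From f = (1 − cos θ)/2: cos θ = 1 − 2×0.40 = 0.200; arccos → 78.5°.
Waning ⇒ past full, so θ = 360° − 78.5° = 281.5°.
That fraction of the synodic month is 281.5/360 × 29.5 d ≈ 23.07 d.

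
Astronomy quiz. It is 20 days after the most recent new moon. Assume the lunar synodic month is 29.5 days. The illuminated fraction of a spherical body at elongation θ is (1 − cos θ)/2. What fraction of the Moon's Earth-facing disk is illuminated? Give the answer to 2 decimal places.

0.72

Elongation θ = 360° × 20/29.5 ≈ 244.1°.
With cos θ = (-0.437), the lit fraction is (1 − (-0.437))/2 ≈ 0.719.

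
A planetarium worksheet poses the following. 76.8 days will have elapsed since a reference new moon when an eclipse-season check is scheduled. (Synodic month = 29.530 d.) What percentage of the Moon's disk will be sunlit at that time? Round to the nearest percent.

90%

76.8/29.530 = 2.601 lunations, so 2 complete cycles and 17.74 d into the next.
Phase angle: θ = 360°·(17.74 d)/(29.530 d) = 216.3°.
cos 216.3° = (-0.806), so f = (1 − (-0.806))/2 = 0.903, so 90%.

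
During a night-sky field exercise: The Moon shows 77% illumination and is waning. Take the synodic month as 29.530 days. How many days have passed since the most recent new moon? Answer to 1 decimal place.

From f = (1 − cos θ)/2: cos θ = 1 − 2×0.77 = -0.540; arccos → 122.7°.
Waning ⇒ past full, so θ = 360° − 122.7° = 237.3°.
That fraction of the synodic month is 237.3/360 × 29.530 d ≈ 19.47 d.

19.5 days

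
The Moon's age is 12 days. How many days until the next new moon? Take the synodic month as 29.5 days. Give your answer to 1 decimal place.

The next new moon completes the synodic month: 29.5 − 12 = 17.500 days.

17.5 days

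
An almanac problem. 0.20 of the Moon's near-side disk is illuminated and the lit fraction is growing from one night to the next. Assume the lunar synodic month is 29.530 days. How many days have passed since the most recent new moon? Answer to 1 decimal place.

4.4 days

cos θ = 1 − 2f = 0.600, giving a principal value of 53.1°.
Before full moon the principal value applies: θ = 53.1°.
At 360°/29.530 d per day, 53.1° corresponds to 4.36 days.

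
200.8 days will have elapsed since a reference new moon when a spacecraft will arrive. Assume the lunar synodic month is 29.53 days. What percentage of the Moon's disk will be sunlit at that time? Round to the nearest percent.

35%

200.8 d spans 6 complete synodic months (6 × 29.53 = 177.18 d) plus 23.62 d.
The Moon has covered 23.62/29.53 of its cycle, so θ ≈ 360° × 23.62/29.53 = 288.0°.
With cos θ = 0.308, the lit fraction is (1 − 0.308)/2 ≈ 0.346, so 35%.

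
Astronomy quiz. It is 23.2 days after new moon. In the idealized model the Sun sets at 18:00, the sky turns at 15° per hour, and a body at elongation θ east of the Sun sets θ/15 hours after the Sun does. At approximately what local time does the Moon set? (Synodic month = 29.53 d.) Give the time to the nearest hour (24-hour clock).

Elongation θ = 360° × 23.2/29.53 ≈ 282.8°.
The Moon trails the Sun by θ/15 = 282.8/15 ≈ 18.86 hours.
18:00 + 18.86 h ≈ 12:51 → 13:00 to the nearest hour.

13:00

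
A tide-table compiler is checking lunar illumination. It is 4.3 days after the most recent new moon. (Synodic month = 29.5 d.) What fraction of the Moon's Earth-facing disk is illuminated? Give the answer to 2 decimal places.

Phase angle: θ = 360°·(4.3 d)/(29.5 d) = 52.5°.
With cos θ = 0.609, the lit fraction is (1 − 0.609)/2 ≈ 0.195.

0.20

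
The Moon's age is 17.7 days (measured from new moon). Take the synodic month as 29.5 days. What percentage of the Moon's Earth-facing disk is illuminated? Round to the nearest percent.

Phase angle: θ = 360°·(17.7 d)/(29.5 d) = 216.0°.
With cos θ = (-0.809), the lit fraction is (1 − (-0.809))/2 ≈ 0.905, so 90%.

90%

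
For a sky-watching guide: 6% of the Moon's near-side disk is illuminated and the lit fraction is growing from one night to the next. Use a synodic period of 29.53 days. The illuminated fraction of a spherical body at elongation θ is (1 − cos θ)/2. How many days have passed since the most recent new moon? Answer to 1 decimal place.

2.3 days

Invert f = (1 − cos θ)/2 to get cos θ = 1 − 2(0.06) = 0.880, hence θ₀ = arccos 0.880 = 28.4°.
Waxing ⇒ before full, so θ = 28.4°.
At 360°/29.53 d per day, 28.4° corresponds to 2.33 days.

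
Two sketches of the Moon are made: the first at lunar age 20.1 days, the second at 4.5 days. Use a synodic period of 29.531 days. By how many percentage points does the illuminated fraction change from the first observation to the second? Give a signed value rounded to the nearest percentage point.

-50 pp

θ₁ = 360° × 20.1/29.531 = 245.0°, f₁ = (1 − cos θ₁)/2 = 0.711.
θ₂ = 360° × 4.5/29.531 = 54.9°, f₂ = (1 − cos θ₂)/2 = 0.212.
Change = f₂ − f₁ = -0.499 → -50 percentage points.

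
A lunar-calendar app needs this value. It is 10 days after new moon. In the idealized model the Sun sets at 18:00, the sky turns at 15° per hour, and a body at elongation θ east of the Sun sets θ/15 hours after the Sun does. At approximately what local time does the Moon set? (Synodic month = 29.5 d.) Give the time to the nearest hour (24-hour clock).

Elongation θ = 360° × 10/29.5 ≈ 122.0°.
At 15° of sky rotation per hour, 122.0° corresponds to a 8.14 h lag.
18:00 + 8.14 h ≈ 02:08 → 02:00 to the nearest hour.

02:00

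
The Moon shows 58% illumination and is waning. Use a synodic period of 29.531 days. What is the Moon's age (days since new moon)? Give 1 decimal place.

21.4 days

Invert f = (1 − cos θ)/2 to get cos θ = 1 − 2(0.58) = -0.160, hence θ₀ = arccos -0.160 = 99.2°.
Waning ⇒ past full, so θ = 360° − 99.2° = 260.8°.
That fraction of the synodic month is 260.8/360 × 29.531 d ≈ 21.39 d.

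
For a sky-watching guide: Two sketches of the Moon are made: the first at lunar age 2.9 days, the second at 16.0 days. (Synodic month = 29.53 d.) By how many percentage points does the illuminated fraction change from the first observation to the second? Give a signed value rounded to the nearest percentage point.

First observation: θ = 360°·2.9/29.53 = 35.4°, so f = 0.092.
Second observation: θ = 195.1°, f = 0.983.
Δf = 0.983 − 0.092 = +0.891, i.e. +89 pp.

+89 pp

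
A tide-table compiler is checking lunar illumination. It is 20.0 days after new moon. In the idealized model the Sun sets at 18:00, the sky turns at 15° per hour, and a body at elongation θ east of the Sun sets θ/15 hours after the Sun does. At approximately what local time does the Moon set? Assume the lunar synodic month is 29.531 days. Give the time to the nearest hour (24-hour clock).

10:00

Elongation θ = 360° × 20.0/29.531 ≈ 243.8°.
Delay after the Sun = 243.8° / (15°/h) ≈ 16.25 h.
18:00 + 16.25 h ≈ 10:15 → 10:00 to the nearest hour.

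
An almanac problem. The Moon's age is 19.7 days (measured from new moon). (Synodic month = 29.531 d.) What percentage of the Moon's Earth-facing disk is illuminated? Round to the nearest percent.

Phase angle: θ = 360°·(19.7 d)/(29.531 d) = 240.2°.
Illuminated fraction = (1 − cos 240.2°)/2 = (1 − (-0.498))/2 ≈ 0.749, so 75%.

75%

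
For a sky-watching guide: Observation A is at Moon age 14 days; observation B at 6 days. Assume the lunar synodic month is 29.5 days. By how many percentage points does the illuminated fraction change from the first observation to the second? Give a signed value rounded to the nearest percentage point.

-64 percentage points

θ₁ = 360° × 14/29.5 = 170.8°, f₁ = (1 − cos θ₁)/2 = 0.994.
θ₂ = 360° × 6/29.5 = 73.2°, f₂ = (1 − cos θ₂)/2 = 0.356.
Change = f₂ − f₁ = -0.638 → -64 percentage points.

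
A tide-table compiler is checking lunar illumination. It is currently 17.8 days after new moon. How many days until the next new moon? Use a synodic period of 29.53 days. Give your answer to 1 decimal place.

One full lunation from the last new moon is 29.53 d; remaining = 29.53 − 17.8 = 11.730 d.

11.7 days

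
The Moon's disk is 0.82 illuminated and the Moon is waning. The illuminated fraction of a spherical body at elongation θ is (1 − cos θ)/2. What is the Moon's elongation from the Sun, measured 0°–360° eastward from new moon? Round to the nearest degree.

230°

cos θ = 1 − 2f = -0.640, giving a principal value of 129.8°.
A waning Moon lies in 180°–360°, so θ = 360° − 129.8° = 230.2°.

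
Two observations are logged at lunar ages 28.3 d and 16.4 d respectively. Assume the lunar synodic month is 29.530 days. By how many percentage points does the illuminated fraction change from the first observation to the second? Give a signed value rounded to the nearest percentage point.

+95 pp

θ₁ = 360° × 28.3/29.530 = 345.0°, f₁ = (1 − cos θ₁)/2 = 0.017.
θ₂ = 360° × 16.4/29.530 = 199.9°, f₂ = (1 − cos θ₂)/2 = 0.970.
Change = f₂ − f₁ = +0.953 → +95 percentage points.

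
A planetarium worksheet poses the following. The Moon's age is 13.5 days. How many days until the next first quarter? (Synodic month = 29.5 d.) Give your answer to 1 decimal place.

23.4 days

First quarter is 0.25 of the way through the cycle: age 0.25 × 29.5 = 7.375 d.
This lunation's first quarter (7.375 d) has passed, so add one period: 36.875 − 13.5 = 23.375 days.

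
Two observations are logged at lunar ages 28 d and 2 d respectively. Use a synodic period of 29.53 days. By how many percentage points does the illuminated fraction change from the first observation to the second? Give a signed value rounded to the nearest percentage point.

+2 pp

θ₁ = 360° × 28/29.53 = 341.3°, f₁ = (1 − cos θ₁)/2 = 0.026.
θ₂ = 360° × 2/29.53 = 24.4°, f₂ = (1 − cos θ₂)/2 = 0.045.
Change = f₂ − f₁ = +0.018 → +2 percentage points.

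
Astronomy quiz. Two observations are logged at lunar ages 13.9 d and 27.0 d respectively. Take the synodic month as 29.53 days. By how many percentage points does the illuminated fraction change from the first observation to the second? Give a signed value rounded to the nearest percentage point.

-92 pp

θ₁ = 360° × 13.9/29.53 = 169.5°, f₁ = (1 − cos θ₁)/2 = 0.992.
θ₂ = 360° × 27.0/29.53 = 329.2°, f₂ = (1 − cos θ₂)/2 = 0.071.
Change = f₂ − f₁ = -0.921 → -92 percentage points.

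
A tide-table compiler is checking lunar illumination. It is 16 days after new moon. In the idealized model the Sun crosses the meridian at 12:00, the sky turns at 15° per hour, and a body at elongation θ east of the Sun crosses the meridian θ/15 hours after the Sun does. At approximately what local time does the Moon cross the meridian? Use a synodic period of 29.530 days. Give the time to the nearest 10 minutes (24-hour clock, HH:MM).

Elongation θ = 360° × 16/29.530 ≈ 195.1°.
Delay after the Sun = 195.1° / (15°/h) ≈ 13.00 h.
12:00 + 13.004 h ≈ 01:00 → 01:00 to the nearest ten minutes.

01:00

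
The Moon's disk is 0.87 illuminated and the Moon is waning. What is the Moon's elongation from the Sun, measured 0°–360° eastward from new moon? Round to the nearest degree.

Invert f = (1 − cos θ)/2 to get cos θ = 1 − 2(0.87) = -0.740, hence θ₀ = arccos -0.740 = 137.7°.
A waning Moon lies in 180°–360°, so θ = 360° − 137.7° = 222.3°.

222°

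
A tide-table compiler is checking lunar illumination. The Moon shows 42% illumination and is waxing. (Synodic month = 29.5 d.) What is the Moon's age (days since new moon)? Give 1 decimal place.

cos θ = 1 − 2f = 0.160, giving a principal value of 80.8°.
The Moon is waxing (0°–180°), so θ = 80.8° directly.
Age = 29.5 × 80.8°/360° ≈ 6.62 days.

6.6 days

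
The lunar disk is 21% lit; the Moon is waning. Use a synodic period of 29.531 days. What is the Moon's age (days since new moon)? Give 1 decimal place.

cos θ = 1 − 2f = 0.580, giving a principal value of 54.5°.
Waning ⇒ past full, so θ = 360° − 54.5° = 305.5°.
At 360°/29.531 d per day, 305.5° corresponds to 25.06 days.

25.1 days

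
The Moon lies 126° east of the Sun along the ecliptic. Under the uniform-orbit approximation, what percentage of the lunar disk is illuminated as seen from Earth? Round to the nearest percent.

f = (1 − cos 126°)/2 = (1 − (-0.588))/2 ≈ 0.794, i.e. 79%.

79%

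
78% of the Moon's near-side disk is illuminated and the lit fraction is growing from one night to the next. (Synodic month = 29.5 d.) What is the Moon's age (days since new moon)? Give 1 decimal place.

From f = (1 − cos θ)/2: cos θ = 1 − 2×0.78 = -0.560; arccos → 124.1°.
Waxing ⇒ before full, so θ = 124.1°.
Age = 29.5 × 124.1°/360° ≈ 10.17 days.

10.2 days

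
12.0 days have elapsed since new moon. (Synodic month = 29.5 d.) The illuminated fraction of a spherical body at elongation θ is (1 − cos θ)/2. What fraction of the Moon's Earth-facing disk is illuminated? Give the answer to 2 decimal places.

0.92

Elongation θ = 360° × 12.0/29.5 ≈ 146.4°.
With cos θ = (-0.833), the lit fraction is (1 − (-0.833))/2 ≈ 0.917.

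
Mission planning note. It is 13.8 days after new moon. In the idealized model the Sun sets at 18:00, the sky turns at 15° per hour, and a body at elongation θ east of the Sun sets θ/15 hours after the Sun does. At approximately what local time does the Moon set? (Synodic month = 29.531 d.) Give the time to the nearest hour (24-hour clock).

05:00

Elongation θ = 360° × 13.8/29.531 ≈ 168.2°.
The Moon trails the Sun by θ/15 = 168.2/15 ≈ 11.22 hours.
18:00 + 11.22 h ≈ 05:13 → 05:00 to the nearest hour.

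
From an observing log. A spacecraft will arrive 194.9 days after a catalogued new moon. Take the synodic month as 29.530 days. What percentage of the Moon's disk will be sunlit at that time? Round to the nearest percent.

194.9 d spans 6 complete synodic months (6 × 29.530 = 177.18 d) plus 17.72 d.
Phase angle: θ = 360°·(17.72 d)/(29.530 d) = 216.0°.
cos 216.0° = (-0.809), so f = (1 − (-0.809))/2 = 0.904, so 90%.

90%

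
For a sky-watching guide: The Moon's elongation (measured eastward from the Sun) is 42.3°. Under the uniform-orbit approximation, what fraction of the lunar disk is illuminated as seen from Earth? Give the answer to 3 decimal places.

0.130

f = (1 − cos 42.3°)/2 = (1 − 0.740)/2 ≈ 0.130.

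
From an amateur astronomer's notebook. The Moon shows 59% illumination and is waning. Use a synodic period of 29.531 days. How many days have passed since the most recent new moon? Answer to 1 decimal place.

From f = (1 − cos θ)/2: cos θ = 1 − 2×0.59 = -0.180; arccos → 100.4°.
Waning ⇒ past full, so θ = 360° − 100.4° = 259.6°.
At 360°/29.531 d per day, 259.6° corresponds to 21.30 days.

21.3 days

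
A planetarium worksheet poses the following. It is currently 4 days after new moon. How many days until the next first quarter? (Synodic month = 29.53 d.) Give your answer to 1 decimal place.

3.4 days

First quarter occurs at elongation 90°, i.e. at age 29.53 × 90/360 = 7.383 d.
That is 7.383 − 4 = 3.383 days ahead.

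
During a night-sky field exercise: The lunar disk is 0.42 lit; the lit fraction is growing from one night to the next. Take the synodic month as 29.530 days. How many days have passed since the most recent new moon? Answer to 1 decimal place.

cos θ = 1 − 2f = 0.160, giving a principal value of 80.8°.
Waxing ⇒ before full, so θ = 80.8°.
At 360°/29.530 d per day, 80.8° corresponds to 6.63 days.

6.6 days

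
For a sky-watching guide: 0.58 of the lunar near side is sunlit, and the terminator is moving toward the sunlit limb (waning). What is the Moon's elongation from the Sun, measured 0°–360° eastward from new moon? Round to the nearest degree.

261°

cos θ = 1 − 2f = -0.160, giving a principal value of 99.2°.
Since the Moon is past full (waning), take the reflex angle: θ = 360° − 99.2° = 260.8°.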